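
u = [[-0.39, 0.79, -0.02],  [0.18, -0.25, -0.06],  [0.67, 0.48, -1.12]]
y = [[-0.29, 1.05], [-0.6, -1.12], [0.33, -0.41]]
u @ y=[[-0.37, -1.29],  [0.08, 0.49],  [-0.85, 0.63]]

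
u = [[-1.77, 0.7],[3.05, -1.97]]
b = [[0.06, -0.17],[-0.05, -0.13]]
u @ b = [[-0.14, 0.21], [0.28, -0.26]]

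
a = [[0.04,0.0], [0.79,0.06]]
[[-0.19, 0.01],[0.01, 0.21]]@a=[[0.00, 0.0], [0.17, 0.01]]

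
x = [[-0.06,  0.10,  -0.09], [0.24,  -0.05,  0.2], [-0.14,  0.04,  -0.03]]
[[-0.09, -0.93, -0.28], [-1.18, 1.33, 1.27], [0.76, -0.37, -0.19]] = x@[[-6.8,0.21,0.99], [-3.76,-4.48,3.21], [1.34,5.27,5.98]]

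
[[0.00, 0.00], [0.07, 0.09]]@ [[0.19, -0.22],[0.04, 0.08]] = [[0.0,0.0], [0.02,-0.01]]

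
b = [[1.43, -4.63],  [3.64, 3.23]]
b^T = [[1.43,3.64], [-4.63,3.23]]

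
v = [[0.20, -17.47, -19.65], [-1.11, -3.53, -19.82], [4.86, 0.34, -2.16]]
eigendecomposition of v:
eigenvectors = [[(0.81+0j), (0.81-0j), (-0.69+0j)], [(0.44-0.22j), (0.44+0.22j), 0.65+0.00j], [(-0.11-0.3j), (-0.11+0.3j), -0.32+0.00j]]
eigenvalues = [(-6.49+12.02j), (-6.49-12.02j), (7.49+0j)]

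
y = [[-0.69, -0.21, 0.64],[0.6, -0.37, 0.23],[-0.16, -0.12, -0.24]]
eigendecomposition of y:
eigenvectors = [[(0.01+0.52j), 0.01-0.52j, -0.31+0.00j], [0.81+0.00j, 0.81-0.00j, 0.92+0.00j], [-0.10+0.25j, (-0.1-0.25j), 0.22+0.00j]]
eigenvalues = [(-0.39+0.46j), (-0.39-0.46j), (-0.52+0j)]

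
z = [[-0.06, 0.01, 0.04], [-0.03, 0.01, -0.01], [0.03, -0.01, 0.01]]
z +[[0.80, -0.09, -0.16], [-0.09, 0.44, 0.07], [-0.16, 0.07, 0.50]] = [[0.74,-0.08,-0.12], [-0.12,0.45,0.06], [-0.13,0.06,0.51]]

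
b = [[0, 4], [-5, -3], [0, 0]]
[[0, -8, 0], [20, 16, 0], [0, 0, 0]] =b @ [[-4, -2, 0], [0, -2, 0]]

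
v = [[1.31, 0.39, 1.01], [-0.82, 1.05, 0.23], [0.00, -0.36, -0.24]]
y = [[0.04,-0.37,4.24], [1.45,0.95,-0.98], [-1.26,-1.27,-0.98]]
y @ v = [[0.36, -1.90, -1.06], [1.12, 1.92, 1.92], [-0.61, -1.47, -1.33]]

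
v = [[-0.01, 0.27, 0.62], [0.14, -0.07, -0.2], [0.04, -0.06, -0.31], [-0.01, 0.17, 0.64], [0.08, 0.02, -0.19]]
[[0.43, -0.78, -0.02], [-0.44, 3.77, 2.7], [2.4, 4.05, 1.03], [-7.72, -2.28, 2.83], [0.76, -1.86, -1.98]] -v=[[0.44, -1.05, -0.64], [-0.58, 3.84, 2.90], [2.36, 4.11, 1.34], [-7.71, -2.45, 2.19], [0.68, -1.88, -1.79]]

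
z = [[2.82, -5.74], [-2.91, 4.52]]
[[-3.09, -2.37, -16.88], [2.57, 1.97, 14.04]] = z@ [[-0.20, -0.15, -1.08],  [0.44, 0.34, 2.41]]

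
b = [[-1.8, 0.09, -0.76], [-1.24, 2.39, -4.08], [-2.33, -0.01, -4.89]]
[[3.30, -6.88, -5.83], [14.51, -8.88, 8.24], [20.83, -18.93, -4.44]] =b @ [[-0.12, 2.87, 3.82], [-1.16, 2.04, 3.86], [-4.20, 2.50, -0.92]]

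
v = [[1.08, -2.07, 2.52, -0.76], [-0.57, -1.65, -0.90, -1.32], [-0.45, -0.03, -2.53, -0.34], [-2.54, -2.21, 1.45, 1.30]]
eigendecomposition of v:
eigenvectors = [[0.21, -0.39, 0.13, -0.22],  [0.27, 0.44, 0.78, 0.60],  [0.04, 0.12, 0.53, 0.77],  [-0.94, -0.80, 0.30, -0.10]]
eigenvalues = [2.41, 1.04, -2.87, -2.38]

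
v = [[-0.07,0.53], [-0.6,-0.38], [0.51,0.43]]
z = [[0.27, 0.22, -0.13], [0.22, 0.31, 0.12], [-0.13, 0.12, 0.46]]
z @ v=[[-0.22, 0.00], [-0.14, 0.05], [0.17, 0.08]]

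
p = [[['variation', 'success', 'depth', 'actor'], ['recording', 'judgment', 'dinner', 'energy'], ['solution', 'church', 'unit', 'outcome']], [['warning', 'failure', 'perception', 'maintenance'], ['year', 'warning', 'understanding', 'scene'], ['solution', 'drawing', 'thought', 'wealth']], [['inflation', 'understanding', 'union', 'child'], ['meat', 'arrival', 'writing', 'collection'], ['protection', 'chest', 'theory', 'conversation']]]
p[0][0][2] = 'depth'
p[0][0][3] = 'actor'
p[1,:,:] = [['warning', 'failure', 'perception', 'maintenance'], ['year', 'warning', 'understanding', 'scene'], ['solution', 'drawing', 'thought', 'wealth']]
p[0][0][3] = 'actor'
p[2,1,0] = 'meat'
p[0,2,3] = 'outcome'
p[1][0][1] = 'failure'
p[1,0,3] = 'maintenance'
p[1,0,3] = 'maintenance'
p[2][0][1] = 'understanding'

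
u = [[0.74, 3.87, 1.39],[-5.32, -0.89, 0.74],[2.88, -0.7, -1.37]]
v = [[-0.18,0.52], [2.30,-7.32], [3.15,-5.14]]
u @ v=[[13.15, -35.09], [1.24, -0.06], [-6.44, 13.66]]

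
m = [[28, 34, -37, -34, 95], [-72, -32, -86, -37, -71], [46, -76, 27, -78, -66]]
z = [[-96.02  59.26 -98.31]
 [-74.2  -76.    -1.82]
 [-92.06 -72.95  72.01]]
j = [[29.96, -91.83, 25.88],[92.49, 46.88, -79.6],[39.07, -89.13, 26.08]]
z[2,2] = 72.01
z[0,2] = -98.31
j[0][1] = -91.83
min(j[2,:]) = -89.13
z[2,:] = [-92.06, -72.95, 72.01]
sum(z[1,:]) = -152.01999999999998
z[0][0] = -96.02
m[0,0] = 28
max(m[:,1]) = 34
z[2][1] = -72.95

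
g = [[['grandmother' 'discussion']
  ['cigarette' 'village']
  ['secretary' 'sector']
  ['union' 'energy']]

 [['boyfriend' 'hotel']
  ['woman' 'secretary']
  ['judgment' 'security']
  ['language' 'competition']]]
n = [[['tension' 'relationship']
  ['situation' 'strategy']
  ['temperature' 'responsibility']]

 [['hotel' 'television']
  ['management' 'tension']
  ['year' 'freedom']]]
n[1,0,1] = 'television'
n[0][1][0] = 'situation'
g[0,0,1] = 'discussion'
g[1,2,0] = 'judgment'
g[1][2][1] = 'security'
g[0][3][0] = 'union'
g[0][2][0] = 'secretary'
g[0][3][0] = 'union'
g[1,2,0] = 'judgment'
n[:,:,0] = [['tension', 'situation', 'temperature'], ['hotel', 'management', 'year']]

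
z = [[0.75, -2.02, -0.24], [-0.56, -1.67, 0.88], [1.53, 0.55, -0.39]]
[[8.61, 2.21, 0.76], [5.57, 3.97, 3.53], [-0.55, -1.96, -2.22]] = z@[[0.92, -0.37, -0.64], [-3.87, -1.42, -0.85], [-0.43, 1.58, 1.99]]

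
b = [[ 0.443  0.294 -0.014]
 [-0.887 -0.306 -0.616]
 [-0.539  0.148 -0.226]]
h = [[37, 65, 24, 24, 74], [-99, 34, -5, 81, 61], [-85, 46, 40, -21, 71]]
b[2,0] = -0.539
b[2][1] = 0.148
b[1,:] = [-0.887, -0.306, -0.616]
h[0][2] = 24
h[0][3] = 24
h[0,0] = 37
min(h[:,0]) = -99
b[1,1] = -0.306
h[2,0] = -85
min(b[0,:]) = -0.014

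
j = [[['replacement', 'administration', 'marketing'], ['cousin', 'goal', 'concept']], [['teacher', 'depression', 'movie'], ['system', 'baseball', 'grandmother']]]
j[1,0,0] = 'teacher'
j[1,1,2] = 'grandmother'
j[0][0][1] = 'administration'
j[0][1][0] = 'cousin'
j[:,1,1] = ['goal', 'baseball']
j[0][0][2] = 'marketing'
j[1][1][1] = 'baseball'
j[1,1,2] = 'grandmother'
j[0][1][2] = 'concept'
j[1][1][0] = 'system'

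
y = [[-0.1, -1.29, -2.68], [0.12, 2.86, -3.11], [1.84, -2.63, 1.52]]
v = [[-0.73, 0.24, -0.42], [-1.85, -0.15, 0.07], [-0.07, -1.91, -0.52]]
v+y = [[-0.83, -1.05, -3.1],[-1.73, 2.71, -3.04],[1.77, -4.54, 1.00]]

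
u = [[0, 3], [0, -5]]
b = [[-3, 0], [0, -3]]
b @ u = [[0, -9], [0, 15]]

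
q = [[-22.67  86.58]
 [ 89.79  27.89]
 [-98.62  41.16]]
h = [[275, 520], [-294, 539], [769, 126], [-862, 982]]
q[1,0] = 89.79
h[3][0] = -862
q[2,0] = -98.62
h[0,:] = [275, 520]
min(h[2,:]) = 126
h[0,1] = 520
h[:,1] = [520, 539, 126, 982]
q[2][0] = -98.62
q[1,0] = 89.79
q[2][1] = 41.16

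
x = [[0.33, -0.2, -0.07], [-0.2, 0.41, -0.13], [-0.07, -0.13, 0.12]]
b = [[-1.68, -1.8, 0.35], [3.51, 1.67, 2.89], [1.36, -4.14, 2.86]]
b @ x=[[-0.22, -0.45, 0.39], [0.62, -0.39, -0.12], [1.08, -2.34, 0.79]]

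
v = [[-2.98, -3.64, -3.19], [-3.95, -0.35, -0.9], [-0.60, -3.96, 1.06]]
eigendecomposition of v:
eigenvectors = [[(0.78+0j), (0.22-0.35j), (0.22+0.35j)],[0.53+0.00j, (0.2+0.4j), (0.2-0.4j)],[(0.33+0j), (-0.79+0j), (-0.79-0j)]]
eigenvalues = [(-6.77+0j), (2.25+1.74j), (2.25-1.74j)]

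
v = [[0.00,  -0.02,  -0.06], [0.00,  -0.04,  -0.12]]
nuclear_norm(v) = 0.14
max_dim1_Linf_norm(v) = 0.12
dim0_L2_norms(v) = [0.0, 0.04, 0.13]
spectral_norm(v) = 0.14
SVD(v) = [[-0.45, -0.89], [-0.89, 0.45]] @ diag([0.1414213562373095, 3.2918867178943377e-18]) @ [[-0.0, 0.32, 0.95], [0.8, -0.57, 0.19]]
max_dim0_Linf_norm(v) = 0.12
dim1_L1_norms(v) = [0.08, 0.16]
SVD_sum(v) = [[0.00, -0.02, -0.06], [0.00, -0.04, -0.12]] + [[-0.00, 0.00, -0.00], [0.00, -0.0, 0.00]]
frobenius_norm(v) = 0.14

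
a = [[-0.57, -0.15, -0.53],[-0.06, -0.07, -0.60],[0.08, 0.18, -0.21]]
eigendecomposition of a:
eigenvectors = [[(-0.96+0j),0.01-0.60j,(0.01+0.6j)], [0.18+0.00j,(-0.68+0j),-0.68-0.00j], [(0.2+0j),(-0.16+0.4j),(-0.16-0.4j)]]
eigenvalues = [(-0.43+0j), (-0.21+0.3j), (-0.21-0.3j)]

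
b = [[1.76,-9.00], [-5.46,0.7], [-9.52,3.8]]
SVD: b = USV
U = [[-0.54, -0.83], [0.37, -0.39], [0.76, -0.40]]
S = [12.93, 7.23]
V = [[-0.79,  0.62], [0.62,  0.79]]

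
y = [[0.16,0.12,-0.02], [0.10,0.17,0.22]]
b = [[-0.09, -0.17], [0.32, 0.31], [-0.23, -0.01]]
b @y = [[-0.03, -0.04, -0.04], [0.08, 0.09, 0.06], [-0.04, -0.03, 0.00]]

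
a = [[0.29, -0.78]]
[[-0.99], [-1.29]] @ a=[[-0.29, 0.77], [-0.37, 1.01]]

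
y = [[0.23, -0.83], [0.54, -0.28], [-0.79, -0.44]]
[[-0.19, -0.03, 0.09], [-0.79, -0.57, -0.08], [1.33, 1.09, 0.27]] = y@[[-1.57, -1.21, -0.24], [-0.21, -0.30, -0.18]]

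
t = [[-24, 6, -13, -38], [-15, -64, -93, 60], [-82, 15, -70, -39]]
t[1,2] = -93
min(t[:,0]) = -82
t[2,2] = -70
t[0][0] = -24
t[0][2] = -13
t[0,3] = -38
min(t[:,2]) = -93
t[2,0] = -82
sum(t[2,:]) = -176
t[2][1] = 15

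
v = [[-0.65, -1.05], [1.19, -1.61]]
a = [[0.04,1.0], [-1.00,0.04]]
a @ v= [[1.16, -1.65],[0.70, 0.99]]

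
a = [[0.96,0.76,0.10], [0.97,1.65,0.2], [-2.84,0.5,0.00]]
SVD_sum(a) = [[1.05, 0.15, 0.04], [1.19, 0.17, 0.04], [-2.71, -0.38, -0.09]] + [[-0.09,0.61,0.07], [-0.22,1.48,0.16], [-0.13,0.88,0.09]] + [[0.00,0.0,-0.0], [-0.0,-0.00,0.0], [0.00,0.0,-0.0]]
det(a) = -0.01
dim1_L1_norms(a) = [1.82, 2.82, 3.34]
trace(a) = 2.61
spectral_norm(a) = 3.17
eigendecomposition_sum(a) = [[0.0, -0.00, 0.0], [0.01, -0.0, 0.00], [-0.05, 0.02, -0.01]] + [[0.41, -0.26, -0.02],[0.05, -0.03, -0.00],[-2.27, 1.44, 0.12]] + [[0.55, 1.02, 0.12],[0.91, 1.69, 0.20],[-0.52, -0.97, -0.12]]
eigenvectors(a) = [[-0.02, -0.18, 0.46], [-0.11, -0.02, 0.77], [0.99, 0.98, -0.44]]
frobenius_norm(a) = 3.68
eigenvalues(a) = [-0.01, 0.5, 2.12]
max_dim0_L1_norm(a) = 4.77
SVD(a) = [[-0.33, -0.33, 0.88], [-0.38, -0.81, -0.45], [0.86, -0.48, 0.14]] @ diag([3.1728887128941485, 1.8603693189632038, 0.0017923864800982957]) @ [[-0.99, -0.14, -0.03], [0.14, -0.98, -0.10], [0.02, 0.11, -0.99]]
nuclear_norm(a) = 5.04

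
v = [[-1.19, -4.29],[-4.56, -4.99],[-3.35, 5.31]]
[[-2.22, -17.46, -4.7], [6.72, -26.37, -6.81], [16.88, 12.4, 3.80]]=v@ [[-2.93, 1.91, 0.42], [1.33, 3.54, 0.98]]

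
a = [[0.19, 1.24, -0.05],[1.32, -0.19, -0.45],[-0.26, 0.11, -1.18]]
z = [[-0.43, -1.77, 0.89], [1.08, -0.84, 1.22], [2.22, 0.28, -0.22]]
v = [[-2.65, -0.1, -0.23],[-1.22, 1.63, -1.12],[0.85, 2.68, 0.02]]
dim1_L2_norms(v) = [2.66, 2.32, 2.81]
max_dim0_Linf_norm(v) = 2.68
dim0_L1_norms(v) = [4.72, 4.41, 1.37]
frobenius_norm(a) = 2.24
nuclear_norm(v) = 7.00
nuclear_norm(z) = 5.47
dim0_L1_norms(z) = [3.73, 2.89, 2.33]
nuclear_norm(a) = 3.87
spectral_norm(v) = 3.20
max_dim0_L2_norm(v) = 3.14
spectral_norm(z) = 2.53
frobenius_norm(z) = 3.54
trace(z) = -1.49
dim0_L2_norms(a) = [1.36, 1.26, 1.26]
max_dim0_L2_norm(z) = 2.51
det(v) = -6.88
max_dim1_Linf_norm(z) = 2.22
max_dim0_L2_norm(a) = 1.36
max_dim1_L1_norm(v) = 3.97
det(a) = 2.12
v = z @ a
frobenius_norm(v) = 4.52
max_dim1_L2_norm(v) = 2.81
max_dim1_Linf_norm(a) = 1.32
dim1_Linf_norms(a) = [1.24, 1.32, 1.18]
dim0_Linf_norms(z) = [2.22, 1.77, 1.22]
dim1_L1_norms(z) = [3.09, 3.14, 2.72]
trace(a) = -1.18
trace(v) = -1.00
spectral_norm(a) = 1.43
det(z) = -3.22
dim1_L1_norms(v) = [2.98, 3.97, 3.55]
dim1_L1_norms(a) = [1.48, 1.96, 1.55]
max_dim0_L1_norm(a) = 1.77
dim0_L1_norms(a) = [1.77, 1.54, 1.68]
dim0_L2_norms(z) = [2.51, 1.98, 1.53]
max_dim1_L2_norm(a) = 1.41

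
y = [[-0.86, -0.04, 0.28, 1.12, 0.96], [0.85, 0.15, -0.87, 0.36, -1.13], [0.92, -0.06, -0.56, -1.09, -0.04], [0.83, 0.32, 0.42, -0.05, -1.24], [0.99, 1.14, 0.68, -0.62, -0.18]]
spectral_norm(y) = 2.91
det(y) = 1.21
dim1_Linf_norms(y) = [1.12, 1.13, 1.09, 1.24, 1.14]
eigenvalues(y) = [(-1.62+0.86j), (-1.62-0.86j), (0.72+0.79j), (0.72-0.79j), (0.31+0j)]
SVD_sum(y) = [[-1.09, -0.38, 0.13, 0.65, 0.91], [0.79, 0.28, -0.10, -0.47, -0.66], [0.75, 0.26, -0.09, -0.45, -0.63], [0.89, 0.31, -0.11, -0.53, -0.74], [0.83, 0.29, -0.1, -0.50, -0.70]] + [[0.0, 0.01, 0.02, -0.02, 0.02], [-0.07, -0.45, -0.69, 0.56, -0.57], [0.01, 0.08, 0.12, -0.10, 0.1], [-0.01, -0.07, -0.1, 0.08, -0.08], [0.07, 0.44, 0.67, -0.55, 0.56]] + [[-0.00, 0.21, 0.27, 0.31, -0.18], [-0.00, 0.09, 0.12, 0.14, -0.08], [0.0, -0.42, -0.55, -0.64, 0.37], [-0.0, 0.32, 0.42, 0.49, -0.28], [-0.00, 0.22, 0.28, 0.33, -0.19]] + [[0.14, 0.20, -0.19, 0.14, 0.18], [0.15, 0.21, -0.2, 0.14, 0.19], [0.07, 0.09, -0.09, 0.06, 0.09], [-0.13, -0.18, 0.17, -0.12, -0.16], [0.12, 0.16, -0.15, 0.11, 0.15]] + [[0.08, -0.08, 0.04, 0.04, 0.03], [-0.02, 0.02, -0.01, -0.01, -0.01], [0.08, -0.08, 0.04, 0.04, 0.03], [0.08, -0.07, 0.04, 0.03, 0.03], [-0.03, 0.03, -0.02, -0.01, -0.01]]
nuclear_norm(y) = 7.00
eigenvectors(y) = [[-0.50+0.20j,-0.50-0.20j,0.06-0.21j,0.06+0.21j,0.65+0.00j], [(0.46-0j),0.46+0.00j,0.68+0.00j,0.68-0.00j,-0.49+0.00j], [0.57+0.00j,0.57-0.00j,-0.32-0.11j,(-0.32+0.11j),(0.37+0j)], [0.11-0.27j,(0.11+0.27j),(0.3+0.19j),0.30-0.19j,(0.26+0j)], [-0.07-0.29j,-0.07+0.29j,0.05-0.49j,(0.05+0.49j),0.36+0.00j]]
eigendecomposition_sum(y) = [[(-0.6-0.39j), (-0.15-0.47j), (0.1-0.65j), 0.49+0.39j, (0.43+0.47j)], [(0.35+0.5j), -0.03+0.42j, (-0.28+0.48j), -0.27-0.46j, (-0.2-0.5j)], [0.44+0.63j, -0.04+0.52j, (-0.36+0.6j), -0.33-0.58j, (-0.24-0.63j)], [(0.39-0.08j), 0.24+0.13j, (0.22+0.29j), -0.34+0.04j, -0.35-0.01j], [0.27-0.29j, (0.27-0.04j), 0.35+0.11j, -0.26+0.23j, (-0.29+0.19j)]] + [[-0.60+0.39j, -0.15+0.47j, 0.10+0.65j, 0.49-0.39j, 0.43-0.47j], [0.35-0.50j, -0.03-0.42j, (-0.28-0.48j), (-0.27+0.46j), (-0.2+0.5j)], [0.44-0.63j, -0.04-0.52j, -0.36-0.60j, -0.33+0.58j, -0.24+0.63j], [0.39+0.08j, 0.24-0.13j, (0.22-0.29j), -0.34-0.04j, (-0.35+0.01j)], [0.27+0.29j, (0.27+0.04j), 0.35-0.11j, -0.26-0.23j, -0.29-0.19j]] + [[0.09-0.02j, 0.14+0.01j, -0.03+0.03j, (-0.01-0.18j), (0.07+0.15j)], [0.14+0.23j, (0.1+0.41j), (-0.1-0.05j), 0.51-0.19j, (-0.38+0.33j)], [(-0.03-0.13j), 0.02-0.21j, 0.04+0.04j, (-0.27+0.01j), 0.23-0.09j], [-0.01+0.14j, (-0.07+0.21j), (-0.03-0.05j), 0.28+0.06j, (-0.26+0.04j)], [0.18-0.08j, (0.31-0.04j), (-0.04+0.07j), (-0.1-0.38j), (0.21+0.3j)]] + [[(0.09+0.02j), (0.14-0.01j), (-0.03-0.03j), (-0.01+0.18j), 0.07-0.15j], [0.14-0.23j, (0.1-0.41j), (-0.1+0.05j), (0.51+0.19j), -0.38-0.33j], [-0.03+0.13j, 0.02+0.21j, (0.04-0.04j), (-0.27-0.01j), 0.23+0.09j], [(-0.01-0.14j), -0.07-0.21j, -0.03+0.05j, 0.28-0.06j, -0.26-0.04j], [0.18+0.08j, (0.31+0.04j), -0.04-0.07j, -0.10+0.38j, 0.21-0.30j]] + [[(0.17-0j), (-0.03-0j), (0.13+0j), 0.17+0.00j, -0.04-0.00j], [-0.13+0.00j, 0.02+0.00j, -0.10-0.00j, (-0.13-0j), 0.03+0.00j], [(0.1-0j), (-0.02-0j), (0.08+0j), 0.10+0.00j, -0.02-0.00j], [0.07-0.00j, (-0.01-0j), (0.05+0j), (0.07+0j), (-0.02-0j)], [(0.09-0j), -0.01-0.00j, 0.07+0.00j, (0.09+0j), -0.02-0.00j]]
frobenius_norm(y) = 3.73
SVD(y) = [[-0.55, 0.02, 0.34, -0.51, 0.57], [0.4, -0.70, 0.15, -0.54, -0.16], [0.38, 0.13, -0.68, -0.24, 0.56], [0.45, -0.1, 0.53, 0.46, 0.55], [0.42, 0.69, 0.35, -0.42, -0.2]] @ diag([2.9108199693275214, 1.6300767313146585, 1.4766890070251217, 0.748362663443573, 0.23091092803384108]) @ [[0.68, 0.24, -0.08, -0.4, -0.56], [0.06, 0.39, 0.6, -0.49, 0.50], [-0.0, 0.42, 0.54, 0.63, -0.36], [-0.37, -0.51, 0.49, -0.36, -0.48], [0.63, -0.59, 0.32, 0.27, 0.27]]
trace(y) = -1.50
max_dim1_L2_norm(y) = 1.78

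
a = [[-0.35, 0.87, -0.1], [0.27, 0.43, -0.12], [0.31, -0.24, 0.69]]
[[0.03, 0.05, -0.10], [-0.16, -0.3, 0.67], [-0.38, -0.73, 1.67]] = a@ [[-0.45, -0.85, 1.93], [-0.20, -0.38, 0.87], [-0.42, -0.81, 1.86]]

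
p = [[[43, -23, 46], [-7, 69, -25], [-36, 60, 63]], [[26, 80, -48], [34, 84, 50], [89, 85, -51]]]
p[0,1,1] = 69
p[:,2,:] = [[-36, 60, 63], [89, 85, -51]]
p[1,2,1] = 85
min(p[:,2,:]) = -51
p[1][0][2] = -48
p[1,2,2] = -51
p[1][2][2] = -51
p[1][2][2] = -51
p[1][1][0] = 34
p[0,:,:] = [[43, -23, 46], [-7, 69, -25], [-36, 60, 63]]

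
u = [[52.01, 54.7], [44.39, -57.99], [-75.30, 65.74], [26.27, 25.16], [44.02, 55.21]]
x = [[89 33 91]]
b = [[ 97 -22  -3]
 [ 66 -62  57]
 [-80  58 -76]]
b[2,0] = -80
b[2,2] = -76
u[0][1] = 54.7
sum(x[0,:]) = 213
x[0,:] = [89, 33, 91]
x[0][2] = 91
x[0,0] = 89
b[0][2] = -3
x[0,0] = 89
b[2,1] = 58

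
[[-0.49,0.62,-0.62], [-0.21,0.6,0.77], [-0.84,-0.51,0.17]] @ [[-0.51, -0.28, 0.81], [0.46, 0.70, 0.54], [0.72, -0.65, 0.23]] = [[0.09, 0.97, -0.20], [0.94, -0.02, 0.33], [0.32, -0.23, -0.92]]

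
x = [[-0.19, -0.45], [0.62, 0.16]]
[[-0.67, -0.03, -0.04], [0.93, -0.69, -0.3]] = x@ [[1.25, -1.27, -0.57], [0.96, 0.61, 0.33]]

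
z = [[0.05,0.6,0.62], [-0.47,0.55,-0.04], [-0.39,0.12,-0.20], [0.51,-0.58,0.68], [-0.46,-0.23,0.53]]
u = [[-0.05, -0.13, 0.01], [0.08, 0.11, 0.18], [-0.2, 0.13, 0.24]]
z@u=[[-0.08, 0.14, 0.26], [0.08, 0.12, 0.08], [0.07, 0.04, -0.03], [-0.21, -0.04, 0.06], [-0.1, 0.10, 0.08]]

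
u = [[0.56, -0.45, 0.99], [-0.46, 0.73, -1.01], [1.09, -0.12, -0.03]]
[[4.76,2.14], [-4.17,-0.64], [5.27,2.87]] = u @ [[4.95, 3.18],[0.51, 4.39],[2.24, 2.36]]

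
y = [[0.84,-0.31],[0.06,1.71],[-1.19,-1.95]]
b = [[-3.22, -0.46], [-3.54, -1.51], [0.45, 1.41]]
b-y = [[-4.06, -0.15],[-3.60, -3.22],[1.64, 3.36]]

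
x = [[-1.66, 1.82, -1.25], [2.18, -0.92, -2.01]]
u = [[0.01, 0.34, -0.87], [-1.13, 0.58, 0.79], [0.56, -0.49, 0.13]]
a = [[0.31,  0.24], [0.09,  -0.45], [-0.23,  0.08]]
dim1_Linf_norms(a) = [0.31, 0.45, 0.23]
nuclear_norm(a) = 0.91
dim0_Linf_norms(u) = [1.13, 0.58, 0.87]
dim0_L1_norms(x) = [3.84, 2.74, 3.26]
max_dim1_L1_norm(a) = 0.55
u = a @ x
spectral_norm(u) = 1.63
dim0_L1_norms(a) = [0.63, 0.77]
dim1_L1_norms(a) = [0.55, 0.54, 0.31]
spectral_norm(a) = 0.52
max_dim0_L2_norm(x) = 2.74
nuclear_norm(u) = 2.65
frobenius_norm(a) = 0.65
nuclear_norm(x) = 5.79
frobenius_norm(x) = 4.16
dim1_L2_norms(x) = [2.76, 3.1]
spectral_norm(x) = 3.40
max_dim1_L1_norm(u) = 2.5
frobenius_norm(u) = 1.92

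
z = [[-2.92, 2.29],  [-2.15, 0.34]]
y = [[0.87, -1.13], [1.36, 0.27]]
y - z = [[3.79, -3.42],[3.51, -0.07]]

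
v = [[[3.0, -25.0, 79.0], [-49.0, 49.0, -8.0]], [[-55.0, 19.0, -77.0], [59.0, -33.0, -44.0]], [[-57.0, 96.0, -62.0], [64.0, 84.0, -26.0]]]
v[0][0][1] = -25.0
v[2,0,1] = 96.0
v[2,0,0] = -57.0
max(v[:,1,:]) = 84.0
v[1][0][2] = -77.0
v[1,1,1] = -33.0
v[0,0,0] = 3.0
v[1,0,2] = -77.0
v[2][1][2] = -26.0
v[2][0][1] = 96.0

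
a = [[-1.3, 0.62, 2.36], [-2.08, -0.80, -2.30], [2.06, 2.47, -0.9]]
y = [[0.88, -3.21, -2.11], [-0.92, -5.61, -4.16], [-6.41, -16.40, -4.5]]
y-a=[[2.18, -3.83, -4.47],  [1.16, -4.81, -1.86],  [-8.47, -18.87, -3.6]]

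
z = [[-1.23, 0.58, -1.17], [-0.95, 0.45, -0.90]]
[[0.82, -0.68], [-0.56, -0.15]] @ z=[[-0.36, 0.17, -0.35], [0.83, -0.39, 0.79]]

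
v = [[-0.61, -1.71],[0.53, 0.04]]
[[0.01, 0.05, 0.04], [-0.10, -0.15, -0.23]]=v @ [[-0.19,-0.28,-0.45], [0.06,0.07,0.14]]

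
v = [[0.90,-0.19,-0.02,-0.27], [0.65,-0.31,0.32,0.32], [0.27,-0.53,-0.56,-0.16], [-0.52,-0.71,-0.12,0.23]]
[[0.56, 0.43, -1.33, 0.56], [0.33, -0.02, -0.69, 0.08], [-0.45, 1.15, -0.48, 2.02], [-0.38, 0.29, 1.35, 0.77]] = v @ [[0.22, 0.43, -1.77, 0.66], [-0.3, -0.4, -0.91, -0.80], [1.56, -1.53, 0.98, -2.78], [-1.26, 0.22, -0.41, 0.90]]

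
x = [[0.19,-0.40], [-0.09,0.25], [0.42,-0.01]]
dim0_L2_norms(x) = [0.47, 0.47]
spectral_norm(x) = 0.57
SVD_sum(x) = [[0.29, -0.30], [-0.17, 0.17], [0.21, -0.22]] + [[-0.10, -0.10], [0.08, 0.08], [0.21, 0.21]]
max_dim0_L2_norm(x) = 0.47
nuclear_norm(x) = 0.91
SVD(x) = [[-0.73,0.42], [0.42,-0.32], [-0.53,-0.85]] @ diag([0.5694777154847938, 0.3448117335100711]) @ [[-0.70,0.71], [-0.71,-0.70]]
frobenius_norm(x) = 0.67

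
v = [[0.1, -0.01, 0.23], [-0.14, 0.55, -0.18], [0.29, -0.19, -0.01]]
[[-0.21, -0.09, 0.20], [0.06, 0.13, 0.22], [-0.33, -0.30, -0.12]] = v@ [[-1.36, -1.04, 0.08], [-0.34, 0.0, 0.70], [-0.33, 0.08, 0.88]]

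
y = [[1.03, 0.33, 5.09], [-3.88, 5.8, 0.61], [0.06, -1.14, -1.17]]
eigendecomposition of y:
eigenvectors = [[-0.09+0.00j, 0.79+0.00j, 0.79-0.00j],[(0.98+0j), 0.51+0.10j, 0.51-0.10j],[(-0.16+0j), (-0.23+0.22j), -0.23-0.22j]]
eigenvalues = [(6.07+0j), (-0.2+1.45j), (-0.2-1.45j)]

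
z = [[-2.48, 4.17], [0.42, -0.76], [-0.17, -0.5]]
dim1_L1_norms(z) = [6.65, 1.18, 0.67]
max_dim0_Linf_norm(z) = 4.17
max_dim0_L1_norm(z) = 5.43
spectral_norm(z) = 4.94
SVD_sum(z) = [[-2.45, 4.19], [0.44, -0.75], [0.17, -0.3]] + [[-0.03, -0.02], [-0.02, -0.01], [-0.34, -0.2]]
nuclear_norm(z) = 5.34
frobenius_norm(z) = 4.96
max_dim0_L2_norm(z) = 4.27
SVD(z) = [[-0.98,-0.08], [0.18,-0.05], [0.07,-1.00]] @ diag([4.94076558112843, 0.40129225302346955]) @ [[0.51, -0.86], [0.86, 0.51]]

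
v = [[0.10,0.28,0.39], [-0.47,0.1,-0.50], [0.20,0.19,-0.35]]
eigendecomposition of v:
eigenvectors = [[(-0.13-0.53j), (-0.13+0.53j), -0.61+0.00j],[0.80+0.00j, (0.8-0j), 0.17+0.00j],[0.03-0.24j, (0.03+0.24j), 0.77+0.00j]]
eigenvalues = [(0.16+0.46j), (0.16-0.46j), (-0.47+0j)]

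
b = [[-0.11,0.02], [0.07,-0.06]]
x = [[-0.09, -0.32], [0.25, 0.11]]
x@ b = [[-0.01, 0.02], [-0.02, -0.0]]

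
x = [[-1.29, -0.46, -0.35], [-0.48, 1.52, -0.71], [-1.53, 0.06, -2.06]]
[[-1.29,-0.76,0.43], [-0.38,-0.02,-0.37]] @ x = [[1.37, -0.54, 0.11], [1.07, 0.12, 0.91]]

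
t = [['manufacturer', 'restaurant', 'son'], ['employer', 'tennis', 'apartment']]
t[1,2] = 'apartment'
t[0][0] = 'manufacturer'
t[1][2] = 'apartment'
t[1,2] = 'apartment'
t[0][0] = 'manufacturer'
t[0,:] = ['manufacturer', 'restaurant', 'son']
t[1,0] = 'employer'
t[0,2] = 'son'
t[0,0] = 'manufacturer'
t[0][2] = 'son'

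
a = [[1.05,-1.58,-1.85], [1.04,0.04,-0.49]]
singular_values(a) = [2.76, 0.85]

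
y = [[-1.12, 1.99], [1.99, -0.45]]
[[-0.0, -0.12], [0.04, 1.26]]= y@[[0.02, 0.71], [0.01, 0.34]]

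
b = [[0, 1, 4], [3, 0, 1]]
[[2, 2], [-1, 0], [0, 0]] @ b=[[6, 2, 10], [0, -1, -4], [0, 0, 0]]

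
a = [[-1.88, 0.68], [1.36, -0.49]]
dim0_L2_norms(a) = [2.32, 0.84]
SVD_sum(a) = [[-1.88, 0.68], [1.36, -0.49]] + [[0.0, 0.0], [0.00, 0.00]]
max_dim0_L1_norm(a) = 3.24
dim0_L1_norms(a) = [3.24, 1.17]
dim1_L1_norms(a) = [2.56, 1.85]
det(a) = -0.00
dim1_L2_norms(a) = [2.0, 1.45]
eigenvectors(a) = [[-0.81, -0.34],[0.59, -0.94]]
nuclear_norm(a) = 2.47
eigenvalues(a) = [-2.37, 0.0]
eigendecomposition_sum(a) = [[-1.88, 0.68], [1.36, -0.49]] + [[0.0, 0.00], [0.00, 0.0]]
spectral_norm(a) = 2.47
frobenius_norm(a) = 2.47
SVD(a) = [[-0.81, 0.59], [0.59, 0.81]] @ diag([2.4670828666051534, 0.001459213246839156]) @ [[0.94, -0.34],  [0.34, 0.94]]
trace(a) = -2.37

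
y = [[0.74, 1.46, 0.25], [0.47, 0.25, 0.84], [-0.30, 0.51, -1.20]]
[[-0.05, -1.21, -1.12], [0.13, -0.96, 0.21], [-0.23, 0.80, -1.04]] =y @ [[-0.81, -0.59, 0.01], [0.29, -0.41, -0.86], [0.52, -0.69, 0.50]]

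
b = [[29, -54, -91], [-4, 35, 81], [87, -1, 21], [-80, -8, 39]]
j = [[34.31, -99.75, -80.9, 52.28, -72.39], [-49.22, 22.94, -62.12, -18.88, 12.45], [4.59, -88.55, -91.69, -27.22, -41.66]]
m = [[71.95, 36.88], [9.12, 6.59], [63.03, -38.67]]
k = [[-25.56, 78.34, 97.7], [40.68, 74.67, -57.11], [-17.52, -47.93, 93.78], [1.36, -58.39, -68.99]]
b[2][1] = -1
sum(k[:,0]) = -1.0399999999999985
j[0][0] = 34.31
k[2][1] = -47.93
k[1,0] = 40.68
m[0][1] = 36.88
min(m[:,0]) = 9.12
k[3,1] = -58.39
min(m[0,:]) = 36.88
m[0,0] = 71.95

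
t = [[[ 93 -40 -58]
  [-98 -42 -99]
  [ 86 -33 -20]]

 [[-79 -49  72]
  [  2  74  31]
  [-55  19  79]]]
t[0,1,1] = -42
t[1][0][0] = -79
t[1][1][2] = 31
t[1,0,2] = 72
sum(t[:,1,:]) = -132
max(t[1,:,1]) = 74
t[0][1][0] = -98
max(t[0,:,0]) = 93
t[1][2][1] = 19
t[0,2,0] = 86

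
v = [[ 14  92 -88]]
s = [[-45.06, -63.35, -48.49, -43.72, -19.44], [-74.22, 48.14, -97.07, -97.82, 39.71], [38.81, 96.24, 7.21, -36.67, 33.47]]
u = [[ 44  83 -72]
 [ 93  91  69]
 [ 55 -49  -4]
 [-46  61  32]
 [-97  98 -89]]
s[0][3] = -43.72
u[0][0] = 44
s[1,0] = -74.22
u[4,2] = -89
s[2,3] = -36.67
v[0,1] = 92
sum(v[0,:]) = 18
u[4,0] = -97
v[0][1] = 92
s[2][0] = 38.81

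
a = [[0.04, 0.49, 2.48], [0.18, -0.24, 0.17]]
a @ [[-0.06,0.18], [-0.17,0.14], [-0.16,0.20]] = [[-0.48,0.57], [0.00,0.03]]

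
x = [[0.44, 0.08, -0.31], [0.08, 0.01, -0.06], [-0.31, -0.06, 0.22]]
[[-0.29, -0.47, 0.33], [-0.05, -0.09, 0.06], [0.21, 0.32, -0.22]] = x@[[0.28, -1.26, 1.75], [-1.23, 1.62, -1.16], [1.03, 0.14, 1.13]]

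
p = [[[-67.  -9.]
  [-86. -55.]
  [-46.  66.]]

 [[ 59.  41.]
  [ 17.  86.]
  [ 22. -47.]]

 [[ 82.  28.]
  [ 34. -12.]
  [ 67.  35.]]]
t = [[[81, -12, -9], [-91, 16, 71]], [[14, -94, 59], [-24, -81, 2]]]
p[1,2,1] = -47.0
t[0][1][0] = -91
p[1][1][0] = 17.0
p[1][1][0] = 17.0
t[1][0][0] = 14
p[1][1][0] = 17.0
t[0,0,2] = -9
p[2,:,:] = [[82.0, 28.0], [34.0, -12.0], [67.0, 35.0]]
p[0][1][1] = -55.0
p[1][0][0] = 59.0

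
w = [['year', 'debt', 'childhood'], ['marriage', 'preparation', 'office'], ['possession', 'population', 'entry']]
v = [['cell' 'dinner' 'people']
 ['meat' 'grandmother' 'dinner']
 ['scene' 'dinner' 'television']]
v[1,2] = 'dinner'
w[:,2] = ['childhood', 'office', 'entry']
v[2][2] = 'television'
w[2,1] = 'population'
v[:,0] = ['cell', 'meat', 'scene']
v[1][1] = 'grandmother'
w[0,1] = 'debt'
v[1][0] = 'meat'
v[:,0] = ['cell', 'meat', 'scene']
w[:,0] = ['year', 'marriage', 'possession']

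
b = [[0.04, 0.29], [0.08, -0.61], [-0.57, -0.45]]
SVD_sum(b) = [[0.12, 0.25], [-0.23, -0.45], [-0.3, -0.59]] + [[-0.08, 0.04], [0.31, -0.16], [-0.27, 0.14]]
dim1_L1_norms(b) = [0.33, 0.69, 1.02]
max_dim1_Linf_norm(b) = 0.61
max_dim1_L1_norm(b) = 1.02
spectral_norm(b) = 0.88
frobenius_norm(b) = 1.00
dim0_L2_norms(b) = [0.58, 0.81]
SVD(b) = [[0.32, -0.2], [-0.58, 0.73], [-0.75, -0.65]] @ diag([0.8769167040038395, 0.47182315992227725]) @ [[0.45, 0.89], [0.89, -0.45]]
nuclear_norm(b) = 1.35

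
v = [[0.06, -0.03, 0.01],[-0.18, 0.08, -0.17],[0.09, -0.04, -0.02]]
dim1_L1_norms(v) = [0.1, 0.43, 0.15]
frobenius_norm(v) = 0.29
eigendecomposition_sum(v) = [[0.06, -0.03, 0.02], [-0.21, 0.10, -0.09], [0.07, -0.03, 0.03]] + [[-0.01,-0.00,0.00], [-0.01,-0.0,0.01], [-0.00,-0.0,0.00]] + [[0.01, -0.0, -0.02], [0.04, -0.02, -0.08], [0.02, -0.01, -0.05]]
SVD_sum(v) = [[0.05, -0.02, 0.03], [-0.19, 0.09, -0.15], [0.05, -0.02, 0.04]] + [[0.02, -0.01, -0.02], [0.01, -0.01, -0.02], [0.04, -0.02, -0.06]] + [[-0.00, -0.0, 0.0],  [-0.0, -0.0, 0.0],  [0.0, 0.0, -0.0]]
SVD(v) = [[-0.22, -0.36, -0.91],[0.94, -0.32, -0.1],[-0.25, -0.88, 0.41]] @ diag([0.2747281186686309, 0.08316765083340137, 0.0027572935368089554]) @ [[-0.75, 0.34, -0.57], [-0.52, 0.24, 0.82], [0.41, 0.91, -0.01]]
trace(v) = 0.12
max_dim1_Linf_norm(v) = 0.18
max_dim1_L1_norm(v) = 0.43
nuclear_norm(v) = 0.36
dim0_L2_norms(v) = [0.21, 0.09, 0.17]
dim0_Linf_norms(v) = [0.18, 0.08, 0.17]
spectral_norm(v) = 0.27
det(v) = 0.00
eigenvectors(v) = [[-0.25, 0.41, 0.18],[0.92, 0.91, 0.85],[-0.29, 0.03, 0.50]]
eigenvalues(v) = [0.18, -0.01, -0.06]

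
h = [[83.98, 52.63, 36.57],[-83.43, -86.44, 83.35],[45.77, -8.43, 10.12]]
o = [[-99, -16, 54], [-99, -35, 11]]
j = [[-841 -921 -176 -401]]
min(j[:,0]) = -841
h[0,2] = 36.57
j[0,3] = -401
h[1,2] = 83.35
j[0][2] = -176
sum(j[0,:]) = -2339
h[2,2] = 10.12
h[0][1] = 52.63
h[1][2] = 83.35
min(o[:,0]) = -99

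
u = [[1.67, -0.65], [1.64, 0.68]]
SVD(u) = [[-0.71, -0.70], [-0.7, 0.71]] @ diag([2.3406605943270584, 0.9405891675776946]) @ [[-1.00, -0.01], [-0.01, 1.00]]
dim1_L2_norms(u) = [1.79, 1.78]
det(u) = 2.20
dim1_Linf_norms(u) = [1.67, 1.64]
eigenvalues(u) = [(1.17+0.91j), (1.17-0.91j)]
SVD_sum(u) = [[1.67,  0.01], [1.64,  0.01]] + [[0.0, -0.66], [-0.00, 0.67]]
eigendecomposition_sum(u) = [[(0.83+0.13j), -0.32+0.42j], [(0.82-1.06j), 0.34+0.77j]] + [[(0.83-0.13j), (-0.32-0.42j)], [(0.82+1.06j), 0.34-0.77j]]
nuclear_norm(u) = 3.28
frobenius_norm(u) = 2.52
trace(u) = 2.35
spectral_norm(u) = 2.34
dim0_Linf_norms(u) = [1.67, 0.68]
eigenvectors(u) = [[(0.26+0.47j),(0.26-0.47j)], [0.85+0.00j,0.85-0.00j]]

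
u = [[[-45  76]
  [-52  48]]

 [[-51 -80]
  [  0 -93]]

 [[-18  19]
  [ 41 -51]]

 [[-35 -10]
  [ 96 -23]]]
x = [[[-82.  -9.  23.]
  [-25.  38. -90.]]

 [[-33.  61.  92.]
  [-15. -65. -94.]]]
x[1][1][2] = -94.0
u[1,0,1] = -80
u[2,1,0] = 41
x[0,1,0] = -25.0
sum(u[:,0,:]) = -144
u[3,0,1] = -10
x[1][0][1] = 61.0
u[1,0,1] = -80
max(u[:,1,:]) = 96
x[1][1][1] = -65.0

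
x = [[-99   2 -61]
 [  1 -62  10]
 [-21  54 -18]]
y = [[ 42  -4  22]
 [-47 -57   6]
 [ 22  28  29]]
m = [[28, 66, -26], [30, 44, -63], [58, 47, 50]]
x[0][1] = 2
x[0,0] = -99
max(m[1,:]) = 44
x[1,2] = 10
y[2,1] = 28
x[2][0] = -21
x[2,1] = 54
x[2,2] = -18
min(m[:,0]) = 28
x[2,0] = -21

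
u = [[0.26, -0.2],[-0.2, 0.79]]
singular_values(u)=[0.86, 0.19]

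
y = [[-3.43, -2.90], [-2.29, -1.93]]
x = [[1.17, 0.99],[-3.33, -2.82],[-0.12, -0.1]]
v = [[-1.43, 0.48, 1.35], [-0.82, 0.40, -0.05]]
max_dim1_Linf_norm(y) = 3.43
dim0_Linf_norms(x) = [3.33, 2.82]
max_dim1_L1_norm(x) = 6.15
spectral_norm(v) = 2.13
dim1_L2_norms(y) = [4.49, 2.99]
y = v @ x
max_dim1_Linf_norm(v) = 1.43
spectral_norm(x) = 4.63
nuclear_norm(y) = 5.40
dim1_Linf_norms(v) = [1.43, 0.82]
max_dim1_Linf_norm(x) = 3.33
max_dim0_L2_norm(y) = 4.12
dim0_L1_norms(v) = [2.25, 0.88, 1.4]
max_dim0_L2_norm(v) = 1.65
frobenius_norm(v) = 2.22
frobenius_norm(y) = 5.40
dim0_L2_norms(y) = [4.12, 3.48]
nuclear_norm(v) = 2.75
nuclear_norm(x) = 4.63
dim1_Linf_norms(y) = [3.43, 2.29]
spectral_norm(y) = 5.40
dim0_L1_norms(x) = [4.62, 3.91]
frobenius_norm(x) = 4.63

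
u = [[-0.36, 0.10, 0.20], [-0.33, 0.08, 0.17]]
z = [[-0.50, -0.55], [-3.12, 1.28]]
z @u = [[0.36, -0.09, -0.19],[0.7, -0.21, -0.41]]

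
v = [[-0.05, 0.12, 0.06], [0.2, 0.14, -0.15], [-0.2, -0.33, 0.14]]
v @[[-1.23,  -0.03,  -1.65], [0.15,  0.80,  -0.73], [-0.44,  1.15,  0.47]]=[[0.05, 0.17, 0.02], [-0.16, -0.07, -0.50], [0.13, -0.10, 0.64]]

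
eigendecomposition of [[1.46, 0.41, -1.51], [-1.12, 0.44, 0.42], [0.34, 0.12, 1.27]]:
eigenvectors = [[0.47+0.46j, (0.47-0.46j), (-0.41+0j)], [-0.72+0.00j, (-0.72-0j), 0.90+0.00j], [(0.17-0.13j), (0.17+0.13j), (0.12+0j)]]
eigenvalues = [(1.08+0.79j), (1.08-0.79j), (1.01+0j)]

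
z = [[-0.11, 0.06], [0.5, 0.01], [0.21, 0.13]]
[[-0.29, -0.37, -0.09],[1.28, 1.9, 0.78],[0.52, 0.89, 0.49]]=z@[[2.57, 3.78, 1.53],  [-0.12, 0.71, 1.32]]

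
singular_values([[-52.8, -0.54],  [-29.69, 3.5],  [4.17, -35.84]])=[60.89, 35.72]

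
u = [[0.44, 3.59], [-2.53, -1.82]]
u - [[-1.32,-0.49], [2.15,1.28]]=[[1.76, 4.08], [-4.68, -3.10]]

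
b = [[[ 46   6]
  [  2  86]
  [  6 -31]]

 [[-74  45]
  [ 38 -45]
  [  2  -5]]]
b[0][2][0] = 6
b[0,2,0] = 6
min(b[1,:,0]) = -74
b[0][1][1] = 86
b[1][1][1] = -45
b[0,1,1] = 86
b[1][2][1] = -5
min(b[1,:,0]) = -74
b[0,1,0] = 2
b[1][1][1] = -45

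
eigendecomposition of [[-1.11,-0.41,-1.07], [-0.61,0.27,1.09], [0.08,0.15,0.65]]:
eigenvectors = [[0.9, 0.12, -0.35],[0.42, -0.96, 0.87],[-0.07, 0.24, 0.34]]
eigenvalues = [-1.22, 0.08, 0.95]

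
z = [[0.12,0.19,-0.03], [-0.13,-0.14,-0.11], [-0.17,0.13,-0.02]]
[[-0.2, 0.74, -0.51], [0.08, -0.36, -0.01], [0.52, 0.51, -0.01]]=z@[[-2.62,  -0.03,  -1.35], [0.8,  3.70,  -1.29], [1.39,  -1.38,  3.35]]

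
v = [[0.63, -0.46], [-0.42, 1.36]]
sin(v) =[[0.52, -0.24], [-0.22, 0.89]]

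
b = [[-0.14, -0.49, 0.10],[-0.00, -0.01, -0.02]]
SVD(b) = [[-1.0, -0.01], [-0.01, 1.00]] @ diag([0.5193565606484379, 0.02165093326915365]) @ [[0.27,0.94,-0.19],[0.07,-0.22,-0.97]]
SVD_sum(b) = [[-0.14, -0.49, 0.10], [-0.00, -0.01, 0.00]] + [[-0.00, 0.00, 0.0],[0.00, -0.0, -0.02]]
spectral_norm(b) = 0.52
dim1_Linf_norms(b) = [0.49, 0.02]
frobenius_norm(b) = 0.52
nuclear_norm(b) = 0.54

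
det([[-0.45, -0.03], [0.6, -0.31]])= 0.158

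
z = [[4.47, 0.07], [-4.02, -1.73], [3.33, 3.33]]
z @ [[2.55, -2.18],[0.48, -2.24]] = [[11.43,-9.90], [-11.08,12.64], [10.09,-14.72]]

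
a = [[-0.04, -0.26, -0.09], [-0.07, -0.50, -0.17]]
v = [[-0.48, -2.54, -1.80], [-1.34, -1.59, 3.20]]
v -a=[[-0.44, -2.28, -1.71], [-1.27, -1.09, 3.37]]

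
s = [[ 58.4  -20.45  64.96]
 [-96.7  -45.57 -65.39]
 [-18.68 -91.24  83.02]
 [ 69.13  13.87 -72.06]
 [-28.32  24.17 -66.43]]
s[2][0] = -18.68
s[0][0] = 58.4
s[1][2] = -65.39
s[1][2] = -65.39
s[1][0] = -96.7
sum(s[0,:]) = 102.91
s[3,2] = -72.06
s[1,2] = -65.39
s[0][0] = 58.4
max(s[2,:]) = 83.02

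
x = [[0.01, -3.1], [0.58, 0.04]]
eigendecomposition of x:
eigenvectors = [[0.92+0.00j, (0.92-0j)], [(-0-0.4j), (-0+0.4j)]]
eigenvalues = [(0.03+1.34j), (0.03-1.34j)]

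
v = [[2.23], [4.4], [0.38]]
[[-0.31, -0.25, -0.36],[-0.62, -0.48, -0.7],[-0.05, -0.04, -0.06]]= v@[[-0.14, -0.11, -0.16]]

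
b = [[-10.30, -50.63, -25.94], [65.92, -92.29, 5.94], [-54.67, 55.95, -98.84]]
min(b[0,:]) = -50.63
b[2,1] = 55.95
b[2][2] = -98.84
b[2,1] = 55.95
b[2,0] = -54.67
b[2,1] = 55.95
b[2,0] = -54.67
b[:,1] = [-50.63, -92.29, 55.95]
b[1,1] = -92.29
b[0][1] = -50.63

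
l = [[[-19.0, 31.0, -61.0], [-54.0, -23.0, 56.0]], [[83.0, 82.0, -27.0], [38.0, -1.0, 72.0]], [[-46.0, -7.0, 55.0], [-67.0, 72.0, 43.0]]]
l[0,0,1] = 31.0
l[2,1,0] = -67.0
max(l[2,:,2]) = 55.0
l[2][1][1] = 72.0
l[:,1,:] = [[-54.0, -23.0, 56.0], [38.0, -1.0, 72.0], [-67.0, 72.0, 43.0]]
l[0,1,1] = -23.0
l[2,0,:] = [-46.0, -7.0, 55.0]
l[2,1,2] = 43.0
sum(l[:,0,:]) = 91.0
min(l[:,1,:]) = -67.0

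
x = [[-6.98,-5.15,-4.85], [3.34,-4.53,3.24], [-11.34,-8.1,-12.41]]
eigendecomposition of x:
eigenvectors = [[(-0.69+0j), -0.28+0.02j, (-0.28-0.02j)], [(0.02+0j), 0.53+0.07j, 0.53-0.07j], [0.72+0.00j, (-0.8+0j), -0.80-0.00j]]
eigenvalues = [(-1.78+0j), (-11.07+0.99j), (-11.07-0.99j)]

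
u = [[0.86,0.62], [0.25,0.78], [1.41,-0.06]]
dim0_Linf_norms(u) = [1.41, 0.78]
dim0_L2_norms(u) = [1.67, 1.0]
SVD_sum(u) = [[0.96, 0.31],[0.45, 0.15],[1.26, 0.41]] + [[-0.10,0.31], [-0.2,0.63], [0.15,-0.47]]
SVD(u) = [[-0.58, -0.37], [-0.28, -0.75], [-0.76, 0.55]] @ diag([1.731249570238287, 0.8884677402977249]) @ [[-0.95,-0.31], [0.31,-0.95]]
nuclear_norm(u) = 2.62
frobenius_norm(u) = 1.95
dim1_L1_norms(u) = [1.48, 1.03, 1.47]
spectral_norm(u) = 1.73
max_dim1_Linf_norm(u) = 1.41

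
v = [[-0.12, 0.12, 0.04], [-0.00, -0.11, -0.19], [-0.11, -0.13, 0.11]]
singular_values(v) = [0.25, 0.2, 0.13]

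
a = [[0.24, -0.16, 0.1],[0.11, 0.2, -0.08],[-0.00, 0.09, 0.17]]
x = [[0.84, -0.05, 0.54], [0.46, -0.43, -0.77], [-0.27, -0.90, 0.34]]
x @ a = [[0.20, -0.1, 0.18], [0.06, -0.23, -0.05], [-0.16, -0.11, 0.10]]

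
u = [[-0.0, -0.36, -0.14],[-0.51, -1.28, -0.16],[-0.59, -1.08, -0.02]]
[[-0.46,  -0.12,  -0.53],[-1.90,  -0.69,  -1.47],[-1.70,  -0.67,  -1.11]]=u @ [[-0.33, 0.21, 0.02], [1.78, 0.51, 0.99], [-1.3, -0.43, 1.22]]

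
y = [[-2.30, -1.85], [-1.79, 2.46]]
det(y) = -8.970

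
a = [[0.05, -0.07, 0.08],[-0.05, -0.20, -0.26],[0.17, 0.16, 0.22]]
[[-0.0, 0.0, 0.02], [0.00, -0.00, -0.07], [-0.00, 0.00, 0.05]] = a@[[0.00,-0.00,-0.01], [-0.0,0.0,0.01], [-0.01,0.01,0.25]]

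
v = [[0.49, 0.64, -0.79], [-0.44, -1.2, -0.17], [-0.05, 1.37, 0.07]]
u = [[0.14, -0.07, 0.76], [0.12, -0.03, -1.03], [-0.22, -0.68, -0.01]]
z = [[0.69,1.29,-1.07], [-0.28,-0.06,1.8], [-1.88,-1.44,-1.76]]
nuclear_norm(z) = 5.91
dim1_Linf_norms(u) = [0.76, 1.03, 0.68]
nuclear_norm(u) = 2.19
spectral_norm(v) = 1.98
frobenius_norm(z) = 3.91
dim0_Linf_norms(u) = [0.22, 0.68, 1.03]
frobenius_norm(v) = 2.20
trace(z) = -1.13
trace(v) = -0.64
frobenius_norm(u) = 1.48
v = z @ u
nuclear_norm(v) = 3.22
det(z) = -3.45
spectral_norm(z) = 3.12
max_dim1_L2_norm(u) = 1.04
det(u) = -0.18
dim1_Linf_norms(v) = [0.79, 1.2, 1.37]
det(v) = 0.62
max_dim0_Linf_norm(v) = 1.37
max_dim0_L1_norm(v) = 3.21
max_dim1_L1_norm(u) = 1.18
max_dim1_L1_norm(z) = 5.08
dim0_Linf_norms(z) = [1.88, 1.44, 1.8]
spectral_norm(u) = 1.28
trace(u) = 0.10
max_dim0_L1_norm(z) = 4.63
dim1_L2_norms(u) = [0.78, 1.04, 0.71]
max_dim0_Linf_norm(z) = 1.88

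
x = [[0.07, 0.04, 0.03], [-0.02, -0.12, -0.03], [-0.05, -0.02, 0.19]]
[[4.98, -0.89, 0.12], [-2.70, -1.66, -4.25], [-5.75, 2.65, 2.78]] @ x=[[0.36, 0.30, 0.20],  [0.06, 0.18, -0.84],  [-0.59, -0.60, 0.28]]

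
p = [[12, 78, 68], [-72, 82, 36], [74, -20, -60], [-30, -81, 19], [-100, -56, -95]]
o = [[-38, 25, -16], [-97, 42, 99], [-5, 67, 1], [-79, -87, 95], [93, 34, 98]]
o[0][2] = -16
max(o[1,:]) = 99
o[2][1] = 67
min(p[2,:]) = -60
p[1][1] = 82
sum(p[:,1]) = 3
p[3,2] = 19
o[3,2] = 95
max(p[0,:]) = 78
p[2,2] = -60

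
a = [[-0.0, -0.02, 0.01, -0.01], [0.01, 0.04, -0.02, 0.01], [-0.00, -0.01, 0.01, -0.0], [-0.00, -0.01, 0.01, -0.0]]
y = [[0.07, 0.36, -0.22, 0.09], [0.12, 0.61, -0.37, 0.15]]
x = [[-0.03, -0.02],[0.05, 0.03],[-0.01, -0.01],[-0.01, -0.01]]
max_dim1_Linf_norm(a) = 0.04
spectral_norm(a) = 0.06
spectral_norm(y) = 0.86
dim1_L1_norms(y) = [0.74, 1.25]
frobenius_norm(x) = 0.07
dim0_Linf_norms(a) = [0.01, 0.04, 0.02, 0.01]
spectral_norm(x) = 0.07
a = x @ y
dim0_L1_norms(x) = [0.1, 0.07]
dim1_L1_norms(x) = [0.05, 0.08, 0.02, 0.02]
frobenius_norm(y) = 0.86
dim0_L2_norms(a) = [0.01, 0.05, 0.03, 0.01]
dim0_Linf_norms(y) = [0.12, 0.61, 0.37, 0.15]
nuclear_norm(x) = 0.08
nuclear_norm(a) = 0.07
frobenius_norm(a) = 0.06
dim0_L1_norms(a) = [0.01, 0.08, 0.05, 0.02]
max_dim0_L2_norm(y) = 0.71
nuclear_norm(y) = 0.86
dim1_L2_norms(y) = [0.44, 0.74]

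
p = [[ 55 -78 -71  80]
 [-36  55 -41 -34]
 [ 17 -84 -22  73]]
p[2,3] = 73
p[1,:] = [-36, 55, -41, -34]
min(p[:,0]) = -36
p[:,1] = [-78, 55, -84]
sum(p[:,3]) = 119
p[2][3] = 73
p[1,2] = -41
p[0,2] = -71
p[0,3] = 80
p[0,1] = -78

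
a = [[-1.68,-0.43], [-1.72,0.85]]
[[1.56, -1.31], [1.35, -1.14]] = a@[[-0.88, 0.74], [-0.19, 0.16]]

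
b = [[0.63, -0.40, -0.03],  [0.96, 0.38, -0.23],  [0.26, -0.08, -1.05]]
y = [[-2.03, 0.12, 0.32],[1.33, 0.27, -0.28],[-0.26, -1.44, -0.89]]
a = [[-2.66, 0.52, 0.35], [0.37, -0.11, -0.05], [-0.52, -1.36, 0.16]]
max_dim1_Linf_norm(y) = 2.03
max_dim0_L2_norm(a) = 2.74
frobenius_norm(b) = 1.69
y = a + b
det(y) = 0.87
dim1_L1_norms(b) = [1.06, 1.57, 1.39]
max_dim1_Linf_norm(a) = 2.66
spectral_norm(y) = 2.47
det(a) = 0.01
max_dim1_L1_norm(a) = 3.53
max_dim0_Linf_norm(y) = 2.03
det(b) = -0.64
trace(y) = -2.65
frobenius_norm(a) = 3.12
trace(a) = -2.61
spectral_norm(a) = 2.78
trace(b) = -0.04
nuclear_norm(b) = 2.76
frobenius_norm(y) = 3.02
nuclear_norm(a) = 4.21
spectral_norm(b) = 1.34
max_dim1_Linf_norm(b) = 1.05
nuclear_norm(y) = 4.39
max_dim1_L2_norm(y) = 2.06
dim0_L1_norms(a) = [3.55, 1.99, 0.56]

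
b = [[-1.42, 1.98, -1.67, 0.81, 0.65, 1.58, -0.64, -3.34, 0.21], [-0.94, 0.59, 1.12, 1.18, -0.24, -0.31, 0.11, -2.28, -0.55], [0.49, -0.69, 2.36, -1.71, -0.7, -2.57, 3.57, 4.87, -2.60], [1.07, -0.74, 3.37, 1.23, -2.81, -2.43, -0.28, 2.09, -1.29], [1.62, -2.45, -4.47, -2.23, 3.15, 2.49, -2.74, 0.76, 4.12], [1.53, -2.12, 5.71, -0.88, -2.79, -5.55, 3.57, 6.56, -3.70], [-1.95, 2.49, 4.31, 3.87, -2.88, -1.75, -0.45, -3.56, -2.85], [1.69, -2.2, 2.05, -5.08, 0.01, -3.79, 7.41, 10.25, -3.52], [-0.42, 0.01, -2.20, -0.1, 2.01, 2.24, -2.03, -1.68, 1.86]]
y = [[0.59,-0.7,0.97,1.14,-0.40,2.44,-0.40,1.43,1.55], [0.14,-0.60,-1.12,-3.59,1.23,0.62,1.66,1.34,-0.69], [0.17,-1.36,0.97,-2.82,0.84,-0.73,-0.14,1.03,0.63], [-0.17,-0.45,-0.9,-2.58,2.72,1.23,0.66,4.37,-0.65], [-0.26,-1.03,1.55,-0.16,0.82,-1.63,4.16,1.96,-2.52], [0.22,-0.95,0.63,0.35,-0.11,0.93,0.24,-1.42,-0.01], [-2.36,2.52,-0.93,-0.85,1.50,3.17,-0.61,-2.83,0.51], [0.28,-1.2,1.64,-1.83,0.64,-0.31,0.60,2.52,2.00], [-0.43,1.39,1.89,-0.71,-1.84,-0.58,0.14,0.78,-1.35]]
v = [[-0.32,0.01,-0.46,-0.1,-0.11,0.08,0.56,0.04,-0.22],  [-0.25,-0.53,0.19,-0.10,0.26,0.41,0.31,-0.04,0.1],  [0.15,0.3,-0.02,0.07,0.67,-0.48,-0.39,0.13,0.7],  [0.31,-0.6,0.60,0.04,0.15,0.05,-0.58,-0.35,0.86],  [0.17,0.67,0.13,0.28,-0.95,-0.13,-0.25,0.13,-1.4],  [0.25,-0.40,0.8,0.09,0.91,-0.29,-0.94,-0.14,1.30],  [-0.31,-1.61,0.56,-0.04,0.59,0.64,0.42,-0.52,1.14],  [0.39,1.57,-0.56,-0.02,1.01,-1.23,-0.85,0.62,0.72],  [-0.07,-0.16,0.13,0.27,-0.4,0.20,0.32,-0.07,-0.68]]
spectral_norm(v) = 3.57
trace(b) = 12.02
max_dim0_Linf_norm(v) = 1.61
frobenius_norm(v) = 5.13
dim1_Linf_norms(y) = [2.44, 3.59, 2.82, 4.37, 4.16, 1.42, 3.17, 2.52, 1.89]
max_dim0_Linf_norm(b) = 10.25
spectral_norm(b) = 21.60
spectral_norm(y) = 9.02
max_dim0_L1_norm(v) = 7.12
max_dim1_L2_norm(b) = 14.98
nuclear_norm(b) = 43.03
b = v @ y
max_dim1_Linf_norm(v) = 1.61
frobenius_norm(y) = 13.77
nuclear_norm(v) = 9.33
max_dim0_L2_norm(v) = 2.69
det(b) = 0.00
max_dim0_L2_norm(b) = 14.44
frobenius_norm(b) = 25.99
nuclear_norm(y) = 33.93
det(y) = 1355.55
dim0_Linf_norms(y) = [2.36, 2.52, 1.89, 3.59, 2.72, 3.17, 4.16, 4.37, 2.52]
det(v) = 0.00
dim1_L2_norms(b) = [4.89, 3.09, 7.72, 5.87, 8.65, 12.18, 8.71, 14.98, 4.95]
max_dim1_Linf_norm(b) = 10.25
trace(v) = -1.71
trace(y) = 0.69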